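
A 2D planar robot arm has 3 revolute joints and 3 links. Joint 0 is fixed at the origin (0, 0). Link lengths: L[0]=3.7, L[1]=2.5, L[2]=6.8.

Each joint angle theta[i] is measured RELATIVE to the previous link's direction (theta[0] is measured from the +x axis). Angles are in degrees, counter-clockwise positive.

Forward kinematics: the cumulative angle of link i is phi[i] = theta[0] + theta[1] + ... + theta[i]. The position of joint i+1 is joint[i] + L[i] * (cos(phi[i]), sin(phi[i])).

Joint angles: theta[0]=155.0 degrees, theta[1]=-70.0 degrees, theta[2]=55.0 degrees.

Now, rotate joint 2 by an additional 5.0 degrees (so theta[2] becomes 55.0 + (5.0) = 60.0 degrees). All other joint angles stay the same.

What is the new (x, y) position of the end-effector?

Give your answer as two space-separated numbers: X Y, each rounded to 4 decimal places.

Answer: -8.7057 7.9545

Derivation:
joint[0] = (0.0000, 0.0000)  (base)
link 0: phi[0] = 155 = 155 deg
  cos(155 deg) = -0.9063, sin(155 deg) = 0.4226
  joint[1] = (0.0000, 0.0000) + 3.7 * (-0.9063, 0.4226) = (0.0000 + -3.3533, 0.0000 + 1.5637) = (-3.3533, 1.5637)
link 1: phi[1] = 155 + -70 = 85 deg
  cos(85 deg) = 0.0872, sin(85 deg) = 0.9962
  joint[2] = (-3.3533, 1.5637) + 2.5 * (0.0872, 0.9962) = (-3.3533 + 0.2179, 1.5637 + 2.4905) = (-3.1354, 4.0542)
link 2: phi[2] = 155 + -70 + 60 = 145 deg
  cos(145 deg) = -0.8192, sin(145 deg) = 0.5736
  joint[3] = (-3.1354, 4.0542) + 6.8 * (-0.8192, 0.5736) = (-3.1354 + -5.5702, 4.0542 + 3.9003) = (-8.7057, 7.9545)
End effector: (-8.7057, 7.9545)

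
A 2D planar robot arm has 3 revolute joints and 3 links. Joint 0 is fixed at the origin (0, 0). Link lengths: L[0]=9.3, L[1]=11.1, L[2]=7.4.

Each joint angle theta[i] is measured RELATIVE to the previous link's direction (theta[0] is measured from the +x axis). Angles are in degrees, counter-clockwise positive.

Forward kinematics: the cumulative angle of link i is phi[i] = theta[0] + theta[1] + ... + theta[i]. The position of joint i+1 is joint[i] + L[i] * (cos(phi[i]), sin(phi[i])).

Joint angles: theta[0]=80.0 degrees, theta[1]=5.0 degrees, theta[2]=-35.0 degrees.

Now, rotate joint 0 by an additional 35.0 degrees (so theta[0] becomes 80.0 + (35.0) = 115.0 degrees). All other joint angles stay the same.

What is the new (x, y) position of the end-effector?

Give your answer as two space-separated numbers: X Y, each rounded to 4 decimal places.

joint[0] = (0.0000, 0.0000)  (base)
link 0: phi[0] = 115 = 115 deg
  cos(115 deg) = -0.4226, sin(115 deg) = 0.9063
  joint[1] = (0.0000, 0.0000) + 9.3 * (-0.4226, 0.9063) = (0.0000 + -3.9303, 0.0000 + 8.4287) = (-3.9303, 8.4287)
link 1: phi[1] = 115 + 5 = 120 deg
  cos(120 deg) = -0.5000, sin(120 deg) = 0.8660
  joint[2] = (-3.9303, 8.4287) + 11.1 * (-0.5000, 0.8660) = (-3.9303 + -5.5500, 8.4287 + 9.6129) = (-9.4803, 18.0415)
link 2: phi[2] = 115 + 5 + -35 = 85 deg
  cos(85 deg) = 0.0872, sin(85 deg) = 0.9962
  joint[3] = (-9.4803, 18.0415) + 7.4 * (0.0872, 0.9962) = (-9.4803 + 0.6450, 18.0415 + 7.3718) = (-8.8354, 25.4134)
End effector: (-8.8354, 25.4134)

Answer: -8.8354 25.4134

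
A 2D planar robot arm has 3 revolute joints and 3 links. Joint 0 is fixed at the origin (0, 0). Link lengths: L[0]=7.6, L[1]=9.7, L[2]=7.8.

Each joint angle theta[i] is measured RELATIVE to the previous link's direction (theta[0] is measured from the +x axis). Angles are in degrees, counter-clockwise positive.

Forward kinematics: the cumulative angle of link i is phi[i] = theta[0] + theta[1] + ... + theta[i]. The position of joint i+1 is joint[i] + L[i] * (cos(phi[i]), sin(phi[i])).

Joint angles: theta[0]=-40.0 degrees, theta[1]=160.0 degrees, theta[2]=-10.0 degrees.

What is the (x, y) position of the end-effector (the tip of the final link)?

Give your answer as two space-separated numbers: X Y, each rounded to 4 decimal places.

joint[0] = (0.0000, 0.0000)  (base)
link 0: phi[0] = -40 = -40 deg
  cos(-40 deg) = 0.7660, sin(-40 deg) = -0.6428
  joint[1] = (0.0000, 0.0000) + 7.6 * (0.7660, -0.6428) = (0.0000 + 5.8219, 0.0000 + -4.8852) = (5.8219, -4.8852)
link 1: phi[1] = -40 + 160 = 120 deg
  cos(120 deg) = -0.5000, sin(120 deg) = 0.8660
  joint[2] = (5.8219, -4.8852) + 9.7 * (-0.5000, 0.8660) = (5.8219 + -4.8500, -4.8852 + 8.4004) = (0.9719, 3.5153)
link 2: phi[2] = -40 + 160 + -10 = 110 deg
  cos(110 deg) = -0.3420, sin(110 deg) = 0.9397
  joint[3] = (0.9719, 3.5153) + 7.8 * (-0.3420, 0.9397) = (0.9719 + -2.6678, 3.5153 + 7.3296) = (-1.6958, 10.8449)
End effector: (-1.6958, 10.8449)

Answer: -1.6958 10.8449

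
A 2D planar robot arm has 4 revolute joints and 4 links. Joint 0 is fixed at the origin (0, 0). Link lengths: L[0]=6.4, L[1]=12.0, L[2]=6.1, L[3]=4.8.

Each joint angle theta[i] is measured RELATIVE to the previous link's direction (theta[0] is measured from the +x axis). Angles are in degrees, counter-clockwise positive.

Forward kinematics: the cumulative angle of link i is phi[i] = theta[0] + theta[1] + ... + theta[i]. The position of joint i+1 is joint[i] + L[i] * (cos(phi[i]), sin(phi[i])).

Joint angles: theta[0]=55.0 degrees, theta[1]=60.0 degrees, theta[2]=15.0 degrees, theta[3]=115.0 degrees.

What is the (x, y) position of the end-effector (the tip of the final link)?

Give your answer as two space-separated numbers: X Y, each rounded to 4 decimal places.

Answer: -7.3501 16.4409

Derivation:
joint[0] = (0.0000, 0.0000)  (base)
link 0: phi[0] = 55 = 55 deg
  cos(55 deg) = 0.5736, sin(55 deg) = 0.8192
  joint[1] = (0.0000, 0.0000) + 6.4 * (0.5736, 0.8192) = (0.0000 + 3.6709, 0.0000 + 5.2426) = (3.6709, 5.2426)
link 1: phi[1] = 55 + 60 = 115 deg
  cos(115 deg) = -0.4226, sin(115 deg) = 0.9063
  joint[2] = (3.6709, 5.2426) + 12 * (-0.4226, 0.9063) = (3.6709 + -5.0714, 5.2426 + 10.8757) = (-1.4005, 16.1183)
link 2: phi[2] = 55 + 60 + 15 = 130 deg
  cos(130 deg) = -0.6428, sin(130 deg) = 0.7660
  joint[3] = (-1.4005, 16.1183) + 6.1 * (-0.6428, 0.7660) = (-1.4005 + -3.9210, 16.1183 + 4.6729) = (-5.3215, 20.7911)
link 3: phi[3] = 55 + 60 + 15 + 115 = 245 deg
  cos(245 deg) = -0.4226, sin(245 deg) = -0.9063
  joint[4] = (-5.3215, 20.7911) + 4.8 * (-0.4226, -0.9063) = (-5.3215 + -2.0286, 20.7911 + -4.3503) = (-7.3501, 16.4409)
End effector: (-7.3501, 16.4409)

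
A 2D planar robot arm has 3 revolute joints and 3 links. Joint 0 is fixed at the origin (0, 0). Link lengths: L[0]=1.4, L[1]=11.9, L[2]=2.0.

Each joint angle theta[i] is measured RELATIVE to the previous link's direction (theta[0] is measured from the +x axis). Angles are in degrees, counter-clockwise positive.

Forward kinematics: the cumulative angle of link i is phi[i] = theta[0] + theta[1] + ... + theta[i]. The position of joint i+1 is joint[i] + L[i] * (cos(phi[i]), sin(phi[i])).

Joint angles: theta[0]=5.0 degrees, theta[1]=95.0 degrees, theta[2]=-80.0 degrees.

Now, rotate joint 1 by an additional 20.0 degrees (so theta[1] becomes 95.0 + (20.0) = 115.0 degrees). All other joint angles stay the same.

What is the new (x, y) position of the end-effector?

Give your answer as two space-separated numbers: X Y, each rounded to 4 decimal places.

Answer: -3.0232 11.7133

Derivation:
joint[0] = (0.0000, 0.0000)  (base)
link 0: phi[0] = 5 = 5 deg
  cos(5 deg) = 0.9962, sin(5 deg) = 0.0872
  joint[1] = (0.0000, 0.0000) + 1.4 * (0.9962, 0.0872) = (0.0000 + 1.3947, 0.0000 + 0.1220) = (1.3947, 0.1220)
link 1: phi[1] = 5 + 115 = 120 deg
  cos(120 deg) = -0.5000, sin(120 deg) = 0.8660
  joint[2] = (1.3947, 0.1220) + 11.9 * (-0.5000, 0.8660) = (1.3947 + -5.9500, 0.1220 + 10.3057) = (-4.5553, 10.4277)
link 2: phi[2] = 5 + 115 + -80 = 40 deg
  cos(40 deg) = 0.7660, sin(40 deg) = 0.6428
  joint[3] = (-4.5553, 10.4277) + 2 * (0.7660, 0.6428) = (-4.5553 + 1.5321, 10.4277 + 1.2856) = (-3.0232, 11.7133)
End effector: (-3.0232, 11.7133)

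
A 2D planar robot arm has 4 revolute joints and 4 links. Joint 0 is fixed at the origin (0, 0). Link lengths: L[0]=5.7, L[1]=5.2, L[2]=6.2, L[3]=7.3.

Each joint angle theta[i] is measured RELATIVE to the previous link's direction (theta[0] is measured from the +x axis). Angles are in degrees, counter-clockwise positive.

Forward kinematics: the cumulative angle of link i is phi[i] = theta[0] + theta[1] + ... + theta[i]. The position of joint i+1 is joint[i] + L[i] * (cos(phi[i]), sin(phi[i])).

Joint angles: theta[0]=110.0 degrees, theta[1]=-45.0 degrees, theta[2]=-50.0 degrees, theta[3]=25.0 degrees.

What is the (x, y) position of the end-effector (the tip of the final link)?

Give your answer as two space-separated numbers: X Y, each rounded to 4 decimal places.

Answer: 11.8290 16.3661

Derivation:
joint[0] = (0.0000, 0.0000)  (base)
link 0: phi[0] = 110 = 110 deg
  cos(110 deg) = -0.3420, sin(110 deg) = 0.9397
  joint[1] = (0.0000, 0.0000) + 5.7 * (-0.3420, 0.9397) = (0.0000 + -1.9495, 0.0000 + 5.3562) = (-1.9495, 5.3562)
link 1: phi[1] = 110 + -45 = 65 deg
  cos(65 deg) = 0.4226, sin(65 deg) = 0.9063
  joint[2] = (-1.9495, 5.3562) + 5.2 * (0.4226, 0.9063) = (-1.9495 + 2.1976, 5.3562 + 4.7128) = (0.2481, 10.0690)
link 2: phi[2] = 110 + -45 + -50 = 15 deg
  cos(15 deg) = 0.9659, sin(15 deg) = 0.2588
  joint[3] = (0.2481, 10.0690) + 6.2 * (0.9659, 0.2588) = (0.2481 + 5.9887, 10.0690 + 1.6047) = (6.2368, 11.6737)
link 3: phi[3] = 110 + -45 + -50 + 25 = 40 deg
  cos(40 deg) = 0.7660, sin(40 deg) = 0.6428
  joint[4] = (6.2368, 11.6737) + 7.3 * (0.7660, 0.6428) = (6.2368 + 5.5921, 11.6737 + 4.6923) = (11.8290, 16.3661)
End effector: (11.8290, 16.3661)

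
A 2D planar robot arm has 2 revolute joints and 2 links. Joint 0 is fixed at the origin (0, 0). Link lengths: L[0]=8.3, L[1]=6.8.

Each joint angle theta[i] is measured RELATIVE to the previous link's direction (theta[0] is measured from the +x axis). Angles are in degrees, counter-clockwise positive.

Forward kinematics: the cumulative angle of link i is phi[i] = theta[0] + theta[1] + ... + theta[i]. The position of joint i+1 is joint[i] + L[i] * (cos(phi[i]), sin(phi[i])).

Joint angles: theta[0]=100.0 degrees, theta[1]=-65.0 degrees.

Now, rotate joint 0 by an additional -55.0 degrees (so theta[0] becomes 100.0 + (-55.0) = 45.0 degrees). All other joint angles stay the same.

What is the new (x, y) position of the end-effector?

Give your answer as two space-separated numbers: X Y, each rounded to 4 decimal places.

Answer: 12.2589 3.5432

Derivation:
joint[0] = (0.0000, 0.0000)  (base)
link 0: phi[0] = 45 = 45 deg
  cos(45 deg) = 0.7071, sin(45 deg) = 0.7071
  joint[1] = (0.0000, 0.0000) + 8.3 * (0.7071, 0.7071) = (0.0000 + 5.8690, 0.0000 + 5.8690) = (5.8690, 5.8690)
link 1: phi[1] = 45 + -65 = -20 deg
  cos(-20 deg) = 0.9397, sin(-20 deg) = -0.3420
  joint[2] = (5.8690, 5.8690) + 6.8 * (0.9397, -0.3420) = (5.8690 + 6.3899, 5.8690 + -2.3257) = (12.2589, 3.5432)
End effector: (12.2589, 3.5432)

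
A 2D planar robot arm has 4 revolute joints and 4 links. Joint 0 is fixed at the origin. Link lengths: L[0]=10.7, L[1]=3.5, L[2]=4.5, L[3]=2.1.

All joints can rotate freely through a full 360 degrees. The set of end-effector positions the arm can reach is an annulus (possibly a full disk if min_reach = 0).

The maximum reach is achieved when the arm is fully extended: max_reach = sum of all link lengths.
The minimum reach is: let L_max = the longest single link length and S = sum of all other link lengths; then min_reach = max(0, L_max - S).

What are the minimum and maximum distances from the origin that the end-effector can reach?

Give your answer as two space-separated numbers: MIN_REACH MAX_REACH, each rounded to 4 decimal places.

Answer: 0.6000 20.8000

Derivation:
Link lengths: [10.7, 3.5, 4.5, 2.1]
max_reach = 10.7 + 3.5 + 4.5 + 2.1 = 20.8
L_max = max([10.7, 3.5, 4.5, 2.1]) = 10.7
S (sum of others) = 20.8 - 10.7 = 10.1
min_reach = max(0, 10.7 - 10.1) = max(0, 0.6) = 0.6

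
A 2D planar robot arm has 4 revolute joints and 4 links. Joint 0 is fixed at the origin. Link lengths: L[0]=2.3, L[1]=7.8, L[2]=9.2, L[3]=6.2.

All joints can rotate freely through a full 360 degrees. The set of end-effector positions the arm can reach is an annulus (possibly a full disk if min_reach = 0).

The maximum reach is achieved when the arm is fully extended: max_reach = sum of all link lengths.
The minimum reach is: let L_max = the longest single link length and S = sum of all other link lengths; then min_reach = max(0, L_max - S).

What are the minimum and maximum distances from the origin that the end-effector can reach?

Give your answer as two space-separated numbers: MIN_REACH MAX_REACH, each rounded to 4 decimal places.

Answer: 0.0000 25.5000

Derivation:
Link lengths: [2.3, 7.8, 9.2, 6.2]
max_reach = 2.3 + 7.8 + 9.2 + 6.2 = 25.5
L_max = max([2.3, 7.8, 9.2, 6.2]) = 9.2
S (sum of others) = 25.5 - 9.2 = 16.3
min_reach = max(0, 9.2 - 16.3) = max(0, -7.1) = 0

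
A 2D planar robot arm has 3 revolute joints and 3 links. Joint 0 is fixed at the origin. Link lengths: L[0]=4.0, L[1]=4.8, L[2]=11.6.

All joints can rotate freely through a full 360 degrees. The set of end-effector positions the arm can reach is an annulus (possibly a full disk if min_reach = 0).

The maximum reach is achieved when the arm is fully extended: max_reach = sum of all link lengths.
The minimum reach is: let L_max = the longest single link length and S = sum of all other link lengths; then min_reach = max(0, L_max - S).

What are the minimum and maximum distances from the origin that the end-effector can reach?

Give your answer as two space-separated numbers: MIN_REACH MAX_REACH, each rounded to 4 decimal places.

Answer: 2.8000 20.4000

Derivation:
Link lengths: [4.0, 4.8, 11.6]
max_reach = 4 + 4.8 + 11.6 = 20.4
L_max = max([4.0, 4.8, 11.6]) = 11.6
S (sum of others) = 20.4 - 11.6 = 8.8
min_reach = max(0, 11.6 - 8.8) = max(0, 2.8) = 2.8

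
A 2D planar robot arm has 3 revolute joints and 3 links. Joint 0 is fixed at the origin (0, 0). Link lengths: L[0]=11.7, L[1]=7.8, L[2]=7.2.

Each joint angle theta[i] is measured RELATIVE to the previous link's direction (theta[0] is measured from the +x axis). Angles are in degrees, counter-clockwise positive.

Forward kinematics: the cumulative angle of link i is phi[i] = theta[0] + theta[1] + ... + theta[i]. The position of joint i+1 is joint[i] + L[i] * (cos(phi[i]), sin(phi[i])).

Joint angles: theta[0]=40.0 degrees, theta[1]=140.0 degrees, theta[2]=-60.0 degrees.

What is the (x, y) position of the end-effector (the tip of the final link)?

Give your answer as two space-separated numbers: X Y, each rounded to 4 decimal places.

joint[0] = (0.0000, 0.0000)  (base)
link 0: phi[0] = 40 = 40 deg
  cos(40 deg) = 0.7660, sin(40 deg) = 0.6428
  joint[1] = (0.0000, 0.0000) + 11.7 * (0.7660, 0.6428) = (0.0000 + 8.9627, 0.0000 + 7.5206) = (8.9627, 7.5206)
link 1: phi[1] = 40 + 140 = 180 deg
  cos(180 deg) = -1.0000, sin(180 deg) = 0.0000
  joint[2] = (8.9627, 7.5206) + 7.8 * (-1.0000, 0.0000) = (8.9627 + -7.8000, 7.5206 + 0.0000) = (1.1627, 7.5206)
link 2: phi[2] = 40 + 140 + -60 = 120 deg
  cos(120 deg) = -0.5000, sin(120 deg) = 0.8660
  joint[3] = (1.1627, 7.5206) + 7.2 * (-0.5000, 0.8660) = (1.1627 + -3.6000, 7.5206 + 6.2354) = (-2.4373, 13.7560)
End effector: (-2.4373, 13.7560)

Answer: -2.4373 13.7560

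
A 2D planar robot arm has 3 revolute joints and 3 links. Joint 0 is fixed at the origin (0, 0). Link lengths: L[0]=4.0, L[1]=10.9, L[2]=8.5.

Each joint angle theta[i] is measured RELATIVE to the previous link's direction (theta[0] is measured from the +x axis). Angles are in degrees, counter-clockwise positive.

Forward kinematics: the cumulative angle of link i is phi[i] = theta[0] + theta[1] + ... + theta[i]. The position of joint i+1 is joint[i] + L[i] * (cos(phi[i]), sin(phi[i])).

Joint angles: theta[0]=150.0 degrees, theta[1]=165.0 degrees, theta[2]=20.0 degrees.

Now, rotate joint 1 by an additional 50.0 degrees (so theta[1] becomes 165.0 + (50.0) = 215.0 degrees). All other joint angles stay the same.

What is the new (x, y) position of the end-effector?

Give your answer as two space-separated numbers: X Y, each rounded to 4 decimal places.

joint[0] = (0.0000, 0.0000)  (base)
link 0: phi[0] = 150 = 150 deg
  cos(150 deg) = -0.8660, sin(150 deg) = 0.5000
  joint[1] = (0.0000, 0.0000) + 4 * (-0.8660, 0.5000) = (0.0000 + -3.4641, 0.0000 + 2.0000) = (-3.4641, 2.0000)
link 1: phi[1] = 150 + 215 = 365 deg
  cos(365 deg) = 0.9962, sin(365 deg) = 0.0872
  joint[2] = (-3.4641, 2.0000) + 10.9 * (0.9962, 0.0872) = (-3.4641 + 10.8585, 2.0000 + 0.9500) = (7.3944, 2.9500)
link 2: phi[2] = 150 + 215 + 20 = 385 deg
  cos(385 deg) = 0.9063, sin(385 deg) = 0.4226
  joint[3] = (7.3944, 2.9500) + 8.5 * (0.9063, 0.4226) = (7.3944 + 7.7036, 2.9500 + 3.5923) = (15.0980, 6.5423)
End effector: (15.0980, 6.5423)

Answer: 15.0980 6.5423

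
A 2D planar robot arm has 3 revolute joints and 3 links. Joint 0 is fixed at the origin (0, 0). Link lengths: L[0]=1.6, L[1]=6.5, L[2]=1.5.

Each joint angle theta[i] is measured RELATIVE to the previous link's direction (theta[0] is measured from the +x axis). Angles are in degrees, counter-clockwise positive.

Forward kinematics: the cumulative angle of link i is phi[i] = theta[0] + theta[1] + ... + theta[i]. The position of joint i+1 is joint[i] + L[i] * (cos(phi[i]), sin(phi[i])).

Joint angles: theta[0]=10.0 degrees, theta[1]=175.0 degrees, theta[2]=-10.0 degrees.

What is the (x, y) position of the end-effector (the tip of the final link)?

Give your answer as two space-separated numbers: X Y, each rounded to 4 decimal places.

joint[0] = (0.0000, 0.0000)  (base)
link 0: phi[0] = 10 = 10 deg
  cos(10 deg) = 0.9848, sin(10 deg) = 0.1736
  joint[1] = (0.0000, 0.0000) + 1.6 * (0.9848, 0.1736) = (0.0000 + 1.5757, 0.0000 + 0.2778) = (1.5757, 0.2778)
link 1: phi[1] = 10 + 175 = 185 deg
  cos(185 deg) = -0.9962, sin(185 deg) = -0.0872
  joint[2] = (1.5757, 0.2778) + 6.5 * (-0.9962, -0.0872) = (1.5757 + -6.4753, 0.2778 + -0.5665) = (-4.8996, -0.2887)
link 2: phi[2] = 10 + 175 + -10 = 175 deg
  cos(175 deg) = -0.9962, sin(175 deg) = 0.0872
  joint[3] = (-4.8996, -0.2887) + 1.5 * (-0.9962, 0.0872) = (-4.8996 + -1.4943, -0.2887 + 0.1307) = (-6.3939, -0.1579)
End effector: (-6.3939, -0.1579)

Answer: -6.3939 -0.1579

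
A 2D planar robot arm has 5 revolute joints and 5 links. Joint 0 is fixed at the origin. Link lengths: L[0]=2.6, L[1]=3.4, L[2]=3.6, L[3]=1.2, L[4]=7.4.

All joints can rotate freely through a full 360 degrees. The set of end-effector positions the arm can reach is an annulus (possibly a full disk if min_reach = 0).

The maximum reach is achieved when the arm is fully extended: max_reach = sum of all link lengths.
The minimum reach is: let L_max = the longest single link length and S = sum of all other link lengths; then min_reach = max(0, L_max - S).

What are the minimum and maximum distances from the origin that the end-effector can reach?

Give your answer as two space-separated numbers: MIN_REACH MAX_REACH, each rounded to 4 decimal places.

Answer: 0.0000 18.2000

Derivation:
Link lengths: [2.6, 3.4, 3.6, 1.2, 7.4]
max_reach = 2.6 + 3.4 + 3.6 + 1.2 + 7.4 = 18.2
L_max = max([2.6, 3.4, 3.6, 1.2, 7.4]) = 7.4
S (sum of others) = 18.2 - 7.4 = 10.8
min_reach = max(0, 7.4 - 10.8) = max(0, -3.4) = 0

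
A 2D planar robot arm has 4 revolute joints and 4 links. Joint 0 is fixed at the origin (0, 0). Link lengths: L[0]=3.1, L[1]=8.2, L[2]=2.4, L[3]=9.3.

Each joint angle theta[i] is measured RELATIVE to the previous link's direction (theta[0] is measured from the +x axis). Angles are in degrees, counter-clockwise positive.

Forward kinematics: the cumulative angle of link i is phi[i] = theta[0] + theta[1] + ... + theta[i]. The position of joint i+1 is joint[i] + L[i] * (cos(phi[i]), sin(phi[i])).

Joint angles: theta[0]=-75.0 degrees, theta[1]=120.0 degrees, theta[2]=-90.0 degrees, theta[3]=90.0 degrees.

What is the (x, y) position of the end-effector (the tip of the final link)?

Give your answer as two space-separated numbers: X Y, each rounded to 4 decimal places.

Answer: 14.8738 7.6829

Derivation:
joint[0] = (0.0000, 0.0000)  (base)
link 0: phi[0] = -75 = -75 deg
  cos(-75 deg) = 0.2588, sin(-75 deg) = -0.9659
  joint[1] = (0.0000, 0.0000) + 3.1 * (0.2588, -0.9659) = (0.0000 + 0.8023, 0.0000 + -2.9944) = (0.8023, -2.9944)
link 1: phi[1] = -75 + 120 = 45 deg
  cos(45 deg) = 0.7071, sin(45 deg) = 0.7071
  joint[2] = (0.8023, -2.9944) + 8.2 * (0.7071, 0.7071) = (0.8023 + 5.7983, -2.9944 + 5.7983) = (6.6006, 2.8039)
link 2: phi[2] = -75 + 120 + -90 = -45 deg
  cos(-45 deg) = 0.7071, sin(-45 deg) = -0.7071
  joint[3] = (6.6006, 2.8039) + 2.4 * (0.7071, -0.7071) = (6.6006 + 1.6971, 2.8039 + -1.6971) = (8.2977, 1.1068)
link 3: phi[3] = -75 + 120 + -90 + 90 = 45 deg
  cos(45 deg) = 0.7071, sin(45 deg) = 0.7071
  joint[4] = (8.2977, 1.1068) + 9.3 * (0.7071, 0.7071) = (8.2977 + 6.5761, 1.1068 + 6.5761) = (14.8738, 7.6829)
End effector: (14.8738, 7.6829)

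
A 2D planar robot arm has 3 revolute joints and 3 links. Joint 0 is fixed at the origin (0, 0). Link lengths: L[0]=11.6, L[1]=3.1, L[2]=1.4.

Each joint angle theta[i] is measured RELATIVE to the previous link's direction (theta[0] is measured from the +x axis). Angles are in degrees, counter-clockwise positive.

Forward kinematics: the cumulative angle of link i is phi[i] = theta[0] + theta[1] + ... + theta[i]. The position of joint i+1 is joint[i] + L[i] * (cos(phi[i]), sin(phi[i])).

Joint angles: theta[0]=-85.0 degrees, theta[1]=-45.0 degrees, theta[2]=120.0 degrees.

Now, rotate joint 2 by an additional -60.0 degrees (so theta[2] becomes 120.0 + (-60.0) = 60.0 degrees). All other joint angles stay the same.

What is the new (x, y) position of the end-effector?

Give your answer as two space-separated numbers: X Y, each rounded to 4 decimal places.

Answer: -0.5028 -15.2462

Derivation:
joint[0] = (0.0000, 0.0000)  (base)
link 0: phi[0] = -85 = -85 deg
  cos(-85 deg) = 0.0872, sin(-85 deg) = -0.9962
  joint[1] = (0.0000, 0.0000) + 11.6 * (0.0872, -0.9962) = (0.0000 + 1.0110, 0.0000 + -11.5559) = (1.0110, -11.5559)
link 1: phi[1] = -85 + -45 = -130 deg
  cos(-130 deg) = -0.6428, sin(-130 deg) = -0.7660
  joint[2] = (1.0110, -11.5559) + 3.1 * (-0.6428, -0.7660) = (1.0110 + -1.9926, -11.5559 + -2.3747) = (-0.9816, -13.9306)
link 2: phi[2] = -85 + -45 + 60 = -70 deg
  cos(-70 deg) = 0.3420, sin(-70 deg) = -0.9397
  joint[3] = (-0.9816, -13.9306) + 1.4 * (0.3420, -0.9397) = (-0.9816 + 0.4788, -13.9306 + -1.3156) = (-0.5028, -15.2462)
End effector: (-0.5028, -15.2462)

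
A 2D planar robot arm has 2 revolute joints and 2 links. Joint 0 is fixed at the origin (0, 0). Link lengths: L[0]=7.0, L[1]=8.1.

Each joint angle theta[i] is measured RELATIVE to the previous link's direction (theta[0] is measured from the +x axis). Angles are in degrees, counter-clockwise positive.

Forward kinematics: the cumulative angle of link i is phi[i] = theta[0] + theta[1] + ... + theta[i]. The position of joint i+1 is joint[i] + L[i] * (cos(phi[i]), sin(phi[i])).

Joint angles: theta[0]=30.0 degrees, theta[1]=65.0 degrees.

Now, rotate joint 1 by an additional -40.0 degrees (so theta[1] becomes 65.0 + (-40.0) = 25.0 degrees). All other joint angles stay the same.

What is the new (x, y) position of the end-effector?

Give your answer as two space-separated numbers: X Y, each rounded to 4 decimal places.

Answer: 10.7081 10.1351

Derivation:
joint[0] = (0.0000, 0.0000)  (base)
link 0: phi[0] = 30 = 30 deg
  cos(30 deg) = 0.8660, sin(30 deg) = 0.5000
  joint[1] = (0.0000, 0.0000) + 7 * (0.8660, 0.5000) = (0.0000 + 6.0622, 0.0000 + 3.5000) = (6.0622, 3.5000)
link 1: phi[1] = 30 + 25 = 55 deg
  cos(55 deg) = 0.5736, sin(55 deg) = 0.8192
  joint[2] = (6.0622, 3.5000) + 8.1 * (0.5736, 0.8192) = (6.0622 + 4.6460, 3.5000 + 6.6351) = (10.7081, 10.1351)
End effector: (10.7081, 10.1351)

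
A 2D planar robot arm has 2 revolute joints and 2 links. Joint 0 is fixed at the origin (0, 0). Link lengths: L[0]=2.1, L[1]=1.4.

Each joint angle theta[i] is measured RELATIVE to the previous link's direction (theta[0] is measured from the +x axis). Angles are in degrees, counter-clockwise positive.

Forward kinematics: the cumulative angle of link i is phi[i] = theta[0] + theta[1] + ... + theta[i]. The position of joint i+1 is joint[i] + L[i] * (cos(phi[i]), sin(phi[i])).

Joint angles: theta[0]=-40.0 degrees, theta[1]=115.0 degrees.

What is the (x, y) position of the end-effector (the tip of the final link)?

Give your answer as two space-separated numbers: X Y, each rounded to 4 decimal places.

Answer: 1.9710 0.0024

Derivation:
joint[0] = (0.0000, 0.0000)  (base)
link 0: phi[0] = -40 = -40 deg
  cos(-40 deg) = 0.7660, sin(-40 deg) = -0.6428
  joint[1] = (0.0000, 0.0000) + 2.1 * (0.7660, -0.6428) = (0.0000 + 1.6087, 0.0000 + -1.3499) = (1.6087, -1.3499)
link 1: phi[1] = -40 + 115 = 75 deg
  cos(75 deg) = 0.2588, sin(75 deg) = 0.9659
  joint[2] = (1.6087, -1.3499) + 1.4 * (0.2588, 0.9659) = (1.6087 + 0.3623, -1.3499 + 1.3523) = (1.9710, 0.0024)
End effector: (1.9710, 0.0024)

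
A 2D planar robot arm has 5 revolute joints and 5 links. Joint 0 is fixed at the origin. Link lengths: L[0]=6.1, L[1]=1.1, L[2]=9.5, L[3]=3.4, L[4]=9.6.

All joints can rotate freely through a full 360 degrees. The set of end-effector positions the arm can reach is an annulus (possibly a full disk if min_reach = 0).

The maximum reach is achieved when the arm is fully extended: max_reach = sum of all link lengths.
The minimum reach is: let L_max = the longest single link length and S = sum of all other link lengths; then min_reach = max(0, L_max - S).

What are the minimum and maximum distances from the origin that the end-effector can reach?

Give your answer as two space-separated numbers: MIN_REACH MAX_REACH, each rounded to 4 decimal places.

Answer: 0.0000 29.7000

Derivation:
Link lengths: [6.1, 1.1, 9.5, 3.4, 9.6]
max_reach = 6.1 + 1.1 + 9.5 + 3.4 + 9.6 = 29.7
L_max = max([6.1, 1.1, 9.5, 3.4, 9.6]) = 9.6
S (sum of others) = 29.7 - 9.6 = 20.1
min_reach = max(0, 9.6 - 20.1) = max(0, -10.5) = 0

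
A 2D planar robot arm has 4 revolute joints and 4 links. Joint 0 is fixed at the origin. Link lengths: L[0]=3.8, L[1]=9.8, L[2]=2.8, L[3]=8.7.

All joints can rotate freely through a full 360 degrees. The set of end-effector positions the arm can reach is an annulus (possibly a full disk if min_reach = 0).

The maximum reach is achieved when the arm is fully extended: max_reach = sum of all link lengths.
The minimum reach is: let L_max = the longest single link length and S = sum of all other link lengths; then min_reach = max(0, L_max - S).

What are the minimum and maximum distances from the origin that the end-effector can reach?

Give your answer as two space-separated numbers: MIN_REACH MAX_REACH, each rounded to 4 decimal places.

Answer: 0.0000 25.1000

Derivation:
Link lengths: [3.8, 9.8, 2.8, 8.7]
max_reach = 3.8 + 9.8 + 2.8 + 8.7 = 25.1
L_max = max([3.8, 9.8, 2.8, 8.7]) = 9.8
S (sum of others) = 25.1 - 9.8 = 15.3
min_reach = max(0, 9.8 - 15.3) = max(0, -5.5) = 0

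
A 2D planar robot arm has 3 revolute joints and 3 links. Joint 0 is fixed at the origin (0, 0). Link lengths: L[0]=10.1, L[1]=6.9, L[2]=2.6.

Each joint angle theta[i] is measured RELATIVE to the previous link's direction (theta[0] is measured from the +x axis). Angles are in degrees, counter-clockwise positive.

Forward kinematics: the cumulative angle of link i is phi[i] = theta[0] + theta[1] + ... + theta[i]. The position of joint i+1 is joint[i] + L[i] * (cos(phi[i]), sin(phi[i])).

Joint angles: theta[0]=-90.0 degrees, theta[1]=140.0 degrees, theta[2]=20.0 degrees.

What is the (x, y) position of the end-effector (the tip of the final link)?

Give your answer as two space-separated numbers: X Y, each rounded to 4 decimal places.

joint[0] = (0.0000, 0.0000)  (base)
link 0: phi[0] = -90 = -90 deg
  cos(-90 deg) = 0.0000, sin(-90 deg) = -1.0000
  joint[1] = (0.0000, 0.0000) + 10.1 * (0.0000, -1.0000) = (0.0000 + 0.0000, 0.0000 + -10.1000) = (0.0000, -10.1000)
link 1: phi[1] = -90 + 140 = 50 deg
  cos(50 deg) = 0.6428, sin(50 deg) = 0.7660
  joint[2] = (0.0000, -10.1000) + 6.9 * (0.6428, 0.7660) = (0.0000 + 4.4352, -10.1000 + 5.2857) = (4.4352, -4.8143)
link 2: phi[2] = -90 + 140 + 20 = 70 deg
  cos(70 deg) = 0.3420, sin(70 deg) = 0.9397
  joint[3] = (4.4352, -4.8143) + 2.6 * (0.3420, 0.9397) = (4.4352 + 0.8893, -4.8143 + 2.4432) = (5.3245, -2.3711)
End effector: (5.3245, -2.3711)

Answer: 5.3245 -2.3711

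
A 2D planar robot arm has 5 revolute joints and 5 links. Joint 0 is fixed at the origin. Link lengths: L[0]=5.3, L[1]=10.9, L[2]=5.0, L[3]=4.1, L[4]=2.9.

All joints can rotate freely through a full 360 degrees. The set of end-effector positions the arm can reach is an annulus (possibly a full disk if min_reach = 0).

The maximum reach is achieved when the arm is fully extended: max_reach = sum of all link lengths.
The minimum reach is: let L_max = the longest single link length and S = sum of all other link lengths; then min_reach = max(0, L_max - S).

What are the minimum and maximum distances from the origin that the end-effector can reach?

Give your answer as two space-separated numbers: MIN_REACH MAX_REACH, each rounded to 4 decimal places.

Answer: 0.0000 28.2000

Derivation:
Link lengths: [5.3, 10.9, 5.0, 4.1, 2.9]
max_reach = 5.3 + 10.9 + 5 + 4.1 + 2.9 = 28.2
L_max = max([5.3, 10.9, 5.0, 4.1, 2.9]) = 10.9
S (sum of others) = 28.2 - 10.9 = 17.3
min_reach = max(0, 10.9 - 17.3) = max(0, -6.4) = 0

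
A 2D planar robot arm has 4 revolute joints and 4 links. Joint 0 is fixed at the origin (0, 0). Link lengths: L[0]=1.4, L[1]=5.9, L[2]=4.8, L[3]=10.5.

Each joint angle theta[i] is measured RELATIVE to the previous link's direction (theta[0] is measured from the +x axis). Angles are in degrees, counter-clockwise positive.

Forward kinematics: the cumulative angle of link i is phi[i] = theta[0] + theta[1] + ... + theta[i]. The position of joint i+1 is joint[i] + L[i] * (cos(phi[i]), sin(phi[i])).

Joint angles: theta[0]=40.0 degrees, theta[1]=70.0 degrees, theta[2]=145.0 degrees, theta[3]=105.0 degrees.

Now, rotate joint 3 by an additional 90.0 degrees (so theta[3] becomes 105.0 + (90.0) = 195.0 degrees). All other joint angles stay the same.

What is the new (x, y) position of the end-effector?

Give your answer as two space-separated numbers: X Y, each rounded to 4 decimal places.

Answer: -2.1878 12.3076

Derivation:
joint[0] = (0.0000, 0.0000)  (base)
link 0: phi[0] = 40 = 40 deg
  cos(40 deg) = 0.7660, sin(40 deg) = 0.6428
  joint[1] = (0.0000, 0.0000) + 1.4 * (0.7660, 0.6428) = (0.0000 + 1.0725, 0.0000 + 0.8999) = (1.0725, 0.8999)
link 1: phi[1] = 40 + 70 = 110 deg
  cos(110 deg) = -0.3420, sin(110 deg) = 0.9397
  joint[2] = (1.0725, 0.8999) + 5.9 * (-0.3420, 0.9397) = (1.0725 + -2.0179, 0.8999 + 5.5442) = (-0.9455, 6.4441)
link 2: phi[2] = 40 + 70 + 145 = 255 deg
  cos(255 deg) = -0.2588, sin(255 deg) = -0.9659
  joint[3] = (-0.9455, 6.4441) + 4.8 * (-0.2588, -0.9659) = (-0.9455 + -1.2423, 6.4441 + -4.6364) = (-2.1878, 1.8076)
link 3: phi[3] = 40 + 70 + 145 + 195 = 450 deg
  cos(450 deg) = 0.0000, sin(450 deg) = 1.0000
  joint[4] = (-2.1878, 1.8076) + 10.5 * (0.0000, 1.0000) = (-2.1878 + 0.0000, 1.8076 + 10.5000) = (-2.1878, 12.3076)
End effector: (-2.1878, 12.3076)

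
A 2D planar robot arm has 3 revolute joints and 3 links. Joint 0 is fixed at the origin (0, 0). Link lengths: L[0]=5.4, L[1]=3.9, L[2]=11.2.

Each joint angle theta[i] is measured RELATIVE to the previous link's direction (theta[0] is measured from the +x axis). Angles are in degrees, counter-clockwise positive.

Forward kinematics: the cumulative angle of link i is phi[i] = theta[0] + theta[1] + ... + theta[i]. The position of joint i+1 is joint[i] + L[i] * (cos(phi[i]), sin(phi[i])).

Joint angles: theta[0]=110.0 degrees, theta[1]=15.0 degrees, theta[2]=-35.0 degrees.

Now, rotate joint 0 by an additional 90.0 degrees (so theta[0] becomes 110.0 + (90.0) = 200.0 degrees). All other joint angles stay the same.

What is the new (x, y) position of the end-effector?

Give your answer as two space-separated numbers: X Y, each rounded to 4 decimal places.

Answer: -19.4690 -4.0839

Derivation:
joint[0] = (0.0000, 0.0000)  (base)
link 0: phi[0] = 200 = 200 deg
  cos(200 deg) = -0.9397, sin(200 deg) = -0.3420
  joint[1] = (0.0000, 0.0000) + 5.4 * (-0.9397, -0.3420) = (0.0000 + -5.0743, 0.0000 + -1.8469) = (-5.0743, -1.8469)
link 1: phi[1] = 200 + 15 = 215 deg
  cos(215 deg) = -0.8192, sin(215 deg) = -0.5736
  joint[2] = (-5.0743, -1.8469) + 3.9 * (-0.8192, -0.5736) = (-5.0743 + -3.1947, -1.8469 + -2.2369) = (-8.2690, -4.0839)
link 2: phi[2] = 200 + 15 + -35 = 180 deg
  cos(180 deg) = -1.0000, sin(180 deg) = 0.0000
  joint[3] = (-8.2690, -4.0839) + 11.2 * (-1.0000, 0.0000) = (-8.2690 + -11.2000, -4.0839 + 0.0000) = (-19.4690, -4.0839)
End effector: (-19.4690, -4.0839)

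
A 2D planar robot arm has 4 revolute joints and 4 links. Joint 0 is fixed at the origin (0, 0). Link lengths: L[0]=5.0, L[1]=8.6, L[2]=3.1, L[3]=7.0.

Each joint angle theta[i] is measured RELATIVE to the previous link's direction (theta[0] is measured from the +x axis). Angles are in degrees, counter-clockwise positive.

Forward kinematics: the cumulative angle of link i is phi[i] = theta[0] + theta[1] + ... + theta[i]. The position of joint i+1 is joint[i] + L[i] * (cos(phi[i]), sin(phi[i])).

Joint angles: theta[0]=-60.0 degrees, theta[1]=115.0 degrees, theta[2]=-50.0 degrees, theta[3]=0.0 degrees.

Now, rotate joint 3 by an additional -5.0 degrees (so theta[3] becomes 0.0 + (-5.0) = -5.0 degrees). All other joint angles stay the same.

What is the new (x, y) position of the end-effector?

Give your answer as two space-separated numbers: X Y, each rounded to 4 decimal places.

Answer: 17.5210 2.9848

Derivation:
joint[0] = (0.0000, 0.0000)  (base)
link 0: phi[0] = -60 = -60 deg
  cos(-60 deg) = 0.5000, sin(-60 deg) = -0.8660
  joint[1] = (0.0000, 0.0000) + 5 * (0.5000, -0.8660) = (0.0000 + 2.5000, 0.0000 + -4.3301) = (2.5000, -4.3301)
link 1: phi[1] = -60 + 115 = 55 deg
  cos(55 deg) = 0.5736, sin(55 deg) = 0.8192
  joint[2] = (2.5000, -4.3301) + 8.6 * (0.5736, 0.8192) = (2.5000 + 4.9328, -4.3301 + 7.0447) = (7.4328, 2.7146)
link 2: phi[2] = -60 + 115 + -50 = 5 deg
  cos(5 deg) = 0.9962, sin(5 deg) = 0.0872
  joint[3] = (7.4328, 2.7146) + 3.1 * (0.9962, 0.0872) = (7.4328 + 3.0882, 2.7146 + 0.2702) = (10.5210, 2.9848)
link 3: phi[3] = -60 + 115 + -50 + -5 = 0 deg
  cos(0 deg) = 1.0000, sin(0 deg) = 0.0000
  joint[4] = (10.5210, 2.9848) + 7 * (1.0000, 0.0000) = (10.5210 + 7.0000, 2.9848 + 0.0000) = (17.5210, 2.9848)
End effector: (17.5210, 2.9848)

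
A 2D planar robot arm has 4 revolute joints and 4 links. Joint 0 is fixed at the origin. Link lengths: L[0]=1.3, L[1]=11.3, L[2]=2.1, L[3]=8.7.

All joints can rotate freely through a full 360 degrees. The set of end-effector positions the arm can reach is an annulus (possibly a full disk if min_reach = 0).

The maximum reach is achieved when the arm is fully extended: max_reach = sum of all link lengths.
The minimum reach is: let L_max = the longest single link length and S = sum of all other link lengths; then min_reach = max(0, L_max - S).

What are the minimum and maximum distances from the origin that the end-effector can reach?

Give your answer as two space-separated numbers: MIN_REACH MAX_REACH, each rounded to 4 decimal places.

Link lengths: [1.3, 11.3, 2.1, 8.7]
max_reach = 1.3 + 11.3 + 2.1 + 8.7 = 23.4
L_max = max([1.3, 11.3, 2.1, 8.7]) = 11.3
S (sum of others) = 23.4 - 11.3 = 12.1
min_reach = max(0, 11.3 - 12.1) = max(0, -0.8) = 0

Answer: 0.0000 23.4000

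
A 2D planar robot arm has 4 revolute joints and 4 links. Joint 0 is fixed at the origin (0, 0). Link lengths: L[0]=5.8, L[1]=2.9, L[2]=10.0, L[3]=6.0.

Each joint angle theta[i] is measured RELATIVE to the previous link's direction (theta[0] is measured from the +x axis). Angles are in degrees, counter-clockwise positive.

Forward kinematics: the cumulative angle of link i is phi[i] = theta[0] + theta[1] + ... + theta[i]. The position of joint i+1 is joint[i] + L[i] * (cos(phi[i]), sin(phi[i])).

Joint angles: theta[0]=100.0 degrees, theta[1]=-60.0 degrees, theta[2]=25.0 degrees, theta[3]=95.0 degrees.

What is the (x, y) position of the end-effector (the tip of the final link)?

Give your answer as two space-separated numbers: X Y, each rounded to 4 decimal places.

Answer: -0.1976 18.6912

Derivation:
joint[0] = (0.0000, 0.0000)  (base)
link 0: phi[0] = 100 = 100 deg
  cos(100 deg) = -0.1736, sin(100 deg) = 0.9848
  joint[1] = (0.0000, 0.0000) + 5.8 * (-0.1736, 0.9848) = (0.0000 + -1.0072, 0.0000 + 5.7119) = (-1.0072, 5.7119)
link 1: phi[1] = 100 + -60 = 40 deg
  cos(40 deg) = 0.7660, sin(40 deg) = 0.6428
  joint[2] = (-1.0072, 5.7119) + 2.9 * (0.7660, 0.6428) = (-1.0072 + 2.2215, 5.7119 + 1.8641) = (1.2144, 7.5760)
link 2: phi[2] = 100 + -60 + 25 = 65 deg
  cos(65 deg) = 0.4226, sin(65 deg) = 0.9063
  joint[3] = (1.2144, 7.5760) + 10 * (0.4226, 0.9063) = (1.2144 + 4.2262, 7.5760 + 9.0631) = (5.4406, 16.6390)
link 3: phi[3] = 100 + -60 + 25 + 95 = 160 deg
  cos(160 deg) = -0.9397, sin(160 deg) = 0.3420
  joint[4] = (5.4406, 16.6390) + 6 * (-0.9397, 0.3420) = (5.4406 + -5.6382, 16.6390 + 2.0521) = (-0.1976, 18.6912)
End effector: (-0.1976, 18.6912)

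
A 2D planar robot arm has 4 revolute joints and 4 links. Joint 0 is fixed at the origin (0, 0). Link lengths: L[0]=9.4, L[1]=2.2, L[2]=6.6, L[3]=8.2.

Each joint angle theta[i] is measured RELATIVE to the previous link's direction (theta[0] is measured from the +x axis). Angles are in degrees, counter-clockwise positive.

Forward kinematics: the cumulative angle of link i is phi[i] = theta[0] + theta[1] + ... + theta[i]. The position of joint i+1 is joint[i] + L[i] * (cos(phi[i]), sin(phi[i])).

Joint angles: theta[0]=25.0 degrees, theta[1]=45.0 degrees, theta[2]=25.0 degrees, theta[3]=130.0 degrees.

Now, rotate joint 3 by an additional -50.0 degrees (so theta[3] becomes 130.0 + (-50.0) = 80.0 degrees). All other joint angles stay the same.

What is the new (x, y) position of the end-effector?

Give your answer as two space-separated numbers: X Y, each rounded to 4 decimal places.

Answer: 0.5277 13.3295

Derivation:
joint[0] = (0.0000, 0.0000)  (base)
link 0: phi[0] = 25 = 25 deg
  cos(25 deg) = 0.9063, sin(25 deg) = 0.4226
  joint[1] = (0.0000, 0.0000) + 9.4 * (0.9063, 0.4226) = (0.0000 + 8.5193, 0.0000 + 3.9726) = (8.5193, 3.9726)
link 1: phi[1] = 25 + 45 = 70 deg
  cos(70 deg) = 0.3420, sin(70 deg) = 0.9397
  joint[2] = (8.5193, 3.9726) + 2.2 * (0.3420, 0.9397) = (8.5193 + 0.7524, 3.9726 + 2.0673) = (9.2717, 6.0399)
link 2: phi[2] = 25 + 45 + 25 = 95 deg
  cos(95 deg) = -0.0872, sin(95 deg) = 0.9962
  joint[3] = (9.2717, 6.0399) + 6.6 * (-0.0872, 0.9962) = (9.2717 + -0.5752, 6.0399 + 6.5749) = (8.6965, 12.6148)
link 3: phi[3] = 25 + 45 + 25 + 80 = 175 deg
  cos(175 deg) = -0.9962, sin(175 deg) = 0.0872
  joint[4] = (8.6965, 12.6148) + 8.2 * (-0.9962, 0.0872) = (8.6965 + -8.1688, 12.6148 + 0.7147) = (0.5277, 13.3295)
End effector: (0.5277, 13.3295)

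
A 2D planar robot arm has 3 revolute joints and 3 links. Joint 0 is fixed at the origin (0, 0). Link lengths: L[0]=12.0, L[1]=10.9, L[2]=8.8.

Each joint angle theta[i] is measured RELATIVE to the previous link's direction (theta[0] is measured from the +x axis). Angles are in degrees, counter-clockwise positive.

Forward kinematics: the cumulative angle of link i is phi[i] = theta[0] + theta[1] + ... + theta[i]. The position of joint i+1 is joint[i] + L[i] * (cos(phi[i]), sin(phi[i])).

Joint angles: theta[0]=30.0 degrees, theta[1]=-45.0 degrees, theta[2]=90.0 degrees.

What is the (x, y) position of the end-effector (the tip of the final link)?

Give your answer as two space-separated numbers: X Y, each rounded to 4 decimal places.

joint[0] = (0.0000, 0.0000)  (base)
link 0: phi[0] = 30 = 30 deg
  cos(30 deg) = 0.8660, sin(30 deg) = 0.5000
  joint[1] = (0.0000, 0.0000) + 12 * (0.8660, 0.5000) = (0.0000 + 10.3923, 0.0000 + 6.0000) = (10.3923, 6.0000)
link 1: phi[1] = 30 + -45 = -15 deg
  cos(-15 deg) = 0.9659, sin(-15 deg) = -0.2588
  joint[2] = (10.3923, 6.0000) + 10.9 * (0.9659, -0.2588) = (10.3923 + 10.5286, 6.0000 + -2.8211) = (20.9209, 3.1789)
link 2: phi[2] = 30 + -45 + 90 = 75 deg
  cos(75 deg) = 0.2588, sin(75 deg) = 0.9659
  joint[3] = (20.9209, 3.1789) + 8.8 * (0.2588, 0.9659) = (20.9209 + 2.2776, 3.1789 + 8.5001) = (23.1985, 11.6790)
End effector: (23.1985, 11.6790)

Answer: 23.1985 11.6790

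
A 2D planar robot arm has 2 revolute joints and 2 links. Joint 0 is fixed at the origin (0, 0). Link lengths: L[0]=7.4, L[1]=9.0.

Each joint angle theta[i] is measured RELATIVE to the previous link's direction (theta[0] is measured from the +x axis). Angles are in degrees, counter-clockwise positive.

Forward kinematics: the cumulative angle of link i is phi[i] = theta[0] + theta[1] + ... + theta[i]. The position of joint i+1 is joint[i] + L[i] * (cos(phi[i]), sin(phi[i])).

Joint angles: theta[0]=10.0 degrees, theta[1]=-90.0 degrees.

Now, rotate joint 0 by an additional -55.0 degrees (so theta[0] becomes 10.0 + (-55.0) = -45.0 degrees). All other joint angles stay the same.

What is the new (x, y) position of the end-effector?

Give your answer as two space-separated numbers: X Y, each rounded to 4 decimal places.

joint[0] = (0.0000, 0.0000)  (base)
link 0: phi[0] = -45 = -45 deg
  cos(-45 deg) = 0.7071, sin(-45 deg) = -0.7071
  joint[1] = (0.0000, 0.0000) + 7.4 * (0.7071, -0.7071) = (0.0000 + 5.2326, 0.0000 + -5.2326) = (5.2326, -5.2326)
link 1: phi[1] = -45 + -90 = -135 deg
  cos(-135 deg) = -0.7071, sin(-135 deg) = -0.7071
  joint[2] = (5.2326, -5.2326) + 9 * (-0.7071, -0.7071) = (5.2326 + -6.3640, -5.2326 + -6.3640) = (-1.1314, -11.5966)
End effector: (-1.1314, -11.5966)

Answer: -1.1314 -11.5966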